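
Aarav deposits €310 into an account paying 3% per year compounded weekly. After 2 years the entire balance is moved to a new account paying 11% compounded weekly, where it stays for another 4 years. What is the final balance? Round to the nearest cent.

After 2 years at 3%: 310 × 1.06181818 ≈ 329.1636.
Then 4 years at 11%: 329.1636 × 1.5519858 ≈ 510.8573.

€510.86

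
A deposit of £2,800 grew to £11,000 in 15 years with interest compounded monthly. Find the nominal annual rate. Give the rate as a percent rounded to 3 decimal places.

9.157%

The 180-period growth factor is 11,000/2,800 = 3.92857.
r/12 = 3.92857^(1/180) − 1 ≈ 0.0076305, so r ≈ 12·0.0076305 = 9.15660%.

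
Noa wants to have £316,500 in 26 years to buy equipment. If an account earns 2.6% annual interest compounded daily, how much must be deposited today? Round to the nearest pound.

Periodic rate = 2.6%/365 = 0.0000712329; 9490 periods.
P = 316,500/(1 + 0.026/365)^9490 ≈ 316,500/1.96595065934 ≈ 160,990.8156.

£160,991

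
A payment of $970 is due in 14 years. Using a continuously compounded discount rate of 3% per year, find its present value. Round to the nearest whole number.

P = A·e^(−rt) = 970·e^(−0.42).
e^(−0.42) ≈ 0.65704682, so P ≈ 637.3354.

$637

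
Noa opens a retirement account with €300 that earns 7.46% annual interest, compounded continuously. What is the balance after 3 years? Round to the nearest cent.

A = P·e^(rt) = 300·e^(0.0746·3) = 300·e^0.2238.
e^0.2238 ≈ 1.25082083, so A ≈ 375.2462.

€375.25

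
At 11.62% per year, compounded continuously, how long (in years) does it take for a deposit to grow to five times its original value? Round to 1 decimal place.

e^(0.1162t) = 5, so 0.1162t = ln 5 ≈ 1.6094.
t ≈ 1.6094/0.1162 ≈ 13.8506.

13.9 years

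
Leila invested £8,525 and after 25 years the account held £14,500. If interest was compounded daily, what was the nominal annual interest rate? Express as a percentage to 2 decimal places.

The 9125-period growth factor is 14,500/8,525 = 1.70088.
r/365 = 1.70088^(1/9125) − 1 ≈ 0.0000582094, so r ≈ 365·0.0000582094 = 2.12464%.

2.12%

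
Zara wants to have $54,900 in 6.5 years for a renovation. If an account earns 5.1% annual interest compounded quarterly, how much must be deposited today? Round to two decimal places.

$39,492.42

Periodic rate = 5.1%/4 = 0.01275; 26 periods.
P = 54,900/(1 + 0.01275)^26 ≈ 54,900/1.3901400266 ≈ 39,492.4245.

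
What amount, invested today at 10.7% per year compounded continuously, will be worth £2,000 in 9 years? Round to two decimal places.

P = A·e^(−rt) = 2,000·e^(−0.963).
e^(−0.963) ≈ 0.3817459286, so P ≈ 763.4919.

£763.49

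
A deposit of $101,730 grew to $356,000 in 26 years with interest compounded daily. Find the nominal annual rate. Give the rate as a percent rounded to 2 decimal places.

(1 + r/365)^9490 = 356,000/101,730 = 3.49946.
1 + r/365 = 3.49946^(1/9490) ≈ 1.000132, so r/365 ≈ 0.000132001.
r ≈ 365·0.000132001 = 4.81804%.

4.82%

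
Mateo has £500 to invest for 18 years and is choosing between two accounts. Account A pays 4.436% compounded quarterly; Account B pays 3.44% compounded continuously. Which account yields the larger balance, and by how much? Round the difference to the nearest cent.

Account A, by £177.49

Account A growth factor: (1 + 0.01109)^72 ≈ 2.212415473; balance ≈ 1,106.2077.
Account B growth factor: e^(0.0344·18) = e^0.6192 ≈ 1.85744149; balance ≈ 928.7207.
Account A is larger by 177.4870.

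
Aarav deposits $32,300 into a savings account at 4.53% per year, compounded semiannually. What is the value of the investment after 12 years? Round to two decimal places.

Periodic rate = 4.53%/2 = 0.02265; periods = 2·12 = 24.
A = 32,300·(1 + 0.02265)^24 ≈ 32,300·1.7117823517 ≈ 55,290.5700.

$55,290.57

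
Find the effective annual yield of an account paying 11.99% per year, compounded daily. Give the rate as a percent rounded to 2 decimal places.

One year is 365 periods at 0.000328493 each: (1 + 0.000328493)^365 ≈ 1.127362.
EAR = 1.127362 − 1 ≈ 12.73619%.

12.74%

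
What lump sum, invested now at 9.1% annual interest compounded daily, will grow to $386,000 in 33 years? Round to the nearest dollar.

$19,167

Growth factor = (1 + 0.091/365)^12045 ≈ 20.1383451308.
P = 386,000/20.1383451308 ≈ 19,167.4141.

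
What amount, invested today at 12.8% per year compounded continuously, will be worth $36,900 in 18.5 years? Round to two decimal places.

P = A·e^(−rt) = 36,900·e^(−2.368).
e^(−2.368) ≈ 0.093667874817, so P ≈ 3,456.3446.

$3,456.34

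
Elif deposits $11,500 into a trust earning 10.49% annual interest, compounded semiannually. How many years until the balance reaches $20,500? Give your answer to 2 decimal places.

(1 + 0.05245)^(2t) = 20,500/11,500 = 1.7826.
2t·ln(1 + 0.05245) = ln(1.7826); 2t = 0.57808/0.0511208 ≈ 11.3081.
t ≈ 5.6540 years.

5.65 years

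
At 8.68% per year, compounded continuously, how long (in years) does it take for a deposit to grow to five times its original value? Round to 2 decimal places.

18.54 years

e^(0.0868t) = 5, so 0.0868t = ln 5 ≈ 1.6094.
t ≈ 1.6094/0.0868 ≈ 18.5419.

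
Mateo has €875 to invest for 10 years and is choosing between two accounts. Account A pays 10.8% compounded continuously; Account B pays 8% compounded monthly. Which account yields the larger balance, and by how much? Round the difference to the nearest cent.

Account A growth factor: e^(0.108·10) = e^1.08 ≈ 2.944679551; balance ≈ 2,576.5946.
Account B growth factor: (1 + 0.08/12)^120 ≈ 2.219640235; balance ≈ 1,942.1852.
Account A is larger by 634.4094.

Account A, by €634.41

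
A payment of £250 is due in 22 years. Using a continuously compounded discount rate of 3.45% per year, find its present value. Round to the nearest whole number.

£117

P = A·e^(−rt) = 250·e^(−0.759).
e^(−0.759) ≈ 0.468134327, so P ≈ 117.0336.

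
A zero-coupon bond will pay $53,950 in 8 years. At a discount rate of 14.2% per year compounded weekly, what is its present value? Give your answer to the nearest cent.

$17,350.23

Growth factor = (1 + 0.142/52)^416 ≈ 3.1094682817.
P = 53,950/3.1094682817 ≈ 17,350.2333.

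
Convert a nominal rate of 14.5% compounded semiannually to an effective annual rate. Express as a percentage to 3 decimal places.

EAR = (1 + 14.5%/2)^2 − 1 = (1 + 0.0725)^2 − 1.
(1 + 0.0725)^2 ≈ 1.150256, so EAR ≈ 15.02562%.

15.026%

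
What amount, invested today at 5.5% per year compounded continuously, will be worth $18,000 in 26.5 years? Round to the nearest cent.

$4,190.72

P = A·e^(−rt) = 18,000·e^(−1.4575).
e^(−1.4575) ≈ 0.23281759176, so P ≈ 4,190.7167.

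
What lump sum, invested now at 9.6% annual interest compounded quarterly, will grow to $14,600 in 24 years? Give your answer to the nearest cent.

Periodic rate = 9.6%/4 = 0.024; 96 periods.
P = 14,600/(1 + 0.024)^96 ≈ 14,600/9.7453140114 ≈ 1,498.1559.

$1,498.16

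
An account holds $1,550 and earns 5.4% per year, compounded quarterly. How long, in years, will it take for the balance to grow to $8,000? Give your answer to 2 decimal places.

30.60 years

We need (1 + 0.0135)^(4t) = 5.1613, so 4t = ln 5.1613 / ln 1.0135 ≈ 122.3881.
t ≈ 122.3881/4 = 30.5970 years.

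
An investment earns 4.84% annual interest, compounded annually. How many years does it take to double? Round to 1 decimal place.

14.7 years

(1 + 0.0484)^t = 2.
t = ln 2 / ln(1 + 0.0484) ≈ 0.69315/0.0472652 ≈ 14.6651.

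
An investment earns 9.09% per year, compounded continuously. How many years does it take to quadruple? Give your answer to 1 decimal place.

15.3 years

e^(0.0909t) = 4, so 0.0909t = ln 4 ≈ 1.3863.
t ≈ 1.3863/0.0909 ≈ 15.2508.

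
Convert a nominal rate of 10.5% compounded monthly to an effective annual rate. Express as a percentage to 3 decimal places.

11.020%

One year is 12 periods at 0.00875 each: (1 + 0.00875)^12 ≈ 1.110203.
EAR = 1.110203 − 1 ≈ 11.02035%.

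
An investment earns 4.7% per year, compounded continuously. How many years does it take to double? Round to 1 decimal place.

14.7 years

e^(0.047t) = 2, so 0.047t = ln 2 ≈ 0.69315.
t ≈ 0.69315/0.047 ≈ 14.7478.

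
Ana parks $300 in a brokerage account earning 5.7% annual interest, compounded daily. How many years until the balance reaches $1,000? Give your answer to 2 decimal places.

21.12 years

(1 + 0.000156164)^(365t) = 1,000/300 = 3.3333.
365t·ln(1 + 0.000156164) = ln(3.3333); 365t = 1.204/0.000156152 ≈ 7710.2524.
t ≈ 21.1240 years.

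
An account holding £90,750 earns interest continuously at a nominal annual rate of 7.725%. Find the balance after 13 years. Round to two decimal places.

A = P·e^(rt) = 90,750·e^(0.07725·13) = 90,750·e^1.00425.
e^1.00425 ≈ 2.72985911053, so A ≈ 247,734.7143.

£247,734.71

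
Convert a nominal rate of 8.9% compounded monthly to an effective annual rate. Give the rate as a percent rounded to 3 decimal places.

One year is 12 periods at 0.00741667 each: (1 + 0.00741667)^12 ≈ 1.092722.
EAR = 1.092722 − 1 ≈ 9.27217%.

9.272%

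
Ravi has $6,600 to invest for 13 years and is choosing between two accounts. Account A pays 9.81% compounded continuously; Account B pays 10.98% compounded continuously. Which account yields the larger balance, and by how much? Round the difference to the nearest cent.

Account B, by $3,881.29

Account A growth factor: e^(0.0981·13) = e^1.2753 ≈ 3.5797751816; balance ≈ 23,626.5162.
Account B growth factor: e^(0.1098·13) = e^1.4274 ≈ 4.1678486858; balance ≈ 27,507.8013.
Account B is larger by 3,881.2851.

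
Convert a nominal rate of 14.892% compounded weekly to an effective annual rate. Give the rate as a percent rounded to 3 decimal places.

16.033%

EAR = (1 + 14.892%/52)^52 − 1 = (1 + 0.00286385)^52 − 1.
(1 + 0.00286385)^52 ≈ 1.160333, so EAR ≈ 16.03332%.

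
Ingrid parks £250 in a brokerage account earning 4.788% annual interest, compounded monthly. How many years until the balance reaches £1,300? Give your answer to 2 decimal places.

34.50 years

(1 + 0.00399)^(12t) = 1,300/250 = 5.2.
12t·ln(1 + 0.00399) = ln(5.2); 12t = 1.6487/0.00398206 ≈ 414.0214.
t ≈ 34.5018 years.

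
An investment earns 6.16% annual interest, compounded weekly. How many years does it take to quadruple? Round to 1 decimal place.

22.5 years

(1 + 0.00118462)^(52t) = 4.
52t = ln 4 / ln(1 + 0.00118462) ≈ 1.3863/0.00118391 ≈ 1170.9415.
t ≈ 22.5181.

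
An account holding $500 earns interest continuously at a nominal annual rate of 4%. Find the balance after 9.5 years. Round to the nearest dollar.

$731

A = P·e^(rt) = 500·e^(0.04·9.5) = 500·e^0.38.
e^0.38 ≈ 1.46228459, so A ≈ 731.1423.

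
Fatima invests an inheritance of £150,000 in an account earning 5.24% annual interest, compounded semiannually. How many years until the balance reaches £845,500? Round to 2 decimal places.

(1 + 0.0262)^(2t) = 845,500/150,000 = 5.6367.
2t·ln(1 + 0.0262) = ln(5.6367); 2t = 1.7293/0.0258627 ≈ 66.8645.
t ≈ 33.4322 years.

33.43 years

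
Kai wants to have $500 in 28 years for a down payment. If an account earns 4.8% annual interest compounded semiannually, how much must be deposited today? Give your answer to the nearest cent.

Periodic rate = 4.8%/2 = 0.024; 56 periods.
P = 500/(1 + 0.024)^56 ≈ 500/3.77396242 ≈ 132.4867.

$132.49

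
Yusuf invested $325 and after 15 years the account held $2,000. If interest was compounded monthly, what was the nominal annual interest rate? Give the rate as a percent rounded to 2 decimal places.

(1 + r/12)^180 = 2,000/325 = 6.15385.
1 + r/12 = 6.15385^(1/180) ≈ 1.010146, so r/12 ≈ 0.010146.
r ≈ 12·0.010146 = 12.17520%.

12.18%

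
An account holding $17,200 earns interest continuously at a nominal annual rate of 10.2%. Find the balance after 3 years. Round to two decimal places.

$23,357.30

A = P·e^(rt) = 17,200·e^(0.102·3) = 17,200·e^0.306.
e^0.306 ≈ 1.3579823065, so A ≈ 23,357.2957.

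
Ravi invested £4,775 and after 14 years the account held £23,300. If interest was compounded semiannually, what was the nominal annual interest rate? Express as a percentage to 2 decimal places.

(1 + r/2)^28 = 23,300/4,775 = 4.87958.
1 + r/2 = 4.87958^(1/28) ≈ 1.058242, so r/2 ≈ 0.0582422.
r ≈ 2·0.0582422 = 11.64845%.

11.65%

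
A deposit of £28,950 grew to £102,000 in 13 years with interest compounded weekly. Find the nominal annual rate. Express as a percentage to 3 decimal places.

9.697%

The 676-period growth factor is 102,000/28,950 = 3.52332.
r/52 = 3.52332^(1/676) − 1 ≈ 0.00186476, so r ≈ 52·0.00186476 = 9.69674%.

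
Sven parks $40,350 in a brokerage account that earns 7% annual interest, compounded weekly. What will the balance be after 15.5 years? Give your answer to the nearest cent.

Growth factor = (1 + 0.07/52)^806 ≈ 2.95728129917.
A ≈ 40,350 × 2.95728129917 ≈ 119,326.3004.

$119,326.30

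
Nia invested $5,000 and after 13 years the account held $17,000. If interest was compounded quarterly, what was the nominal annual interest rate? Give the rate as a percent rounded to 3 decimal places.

9.525%

(1 + r/4)^52 = 17,000/5,000 = 3.4.
1 + r/4 = 3.4^(1/52) ≈ 1.023813, so r/4 ≈ 0.0238133.
r ≈ 4·0.0238133 = 9.52530%.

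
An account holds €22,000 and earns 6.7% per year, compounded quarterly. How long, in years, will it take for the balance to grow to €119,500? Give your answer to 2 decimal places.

(1 + 0.01675)^(4t) = 119,500/22,000 = 5.4318.
4t·ln(1 + 0.01675) = ln(5.4318); 4t = 1.6923/0.0166113 ≈ 101.8751.
t ≈ 25.4688 years.

25.47 years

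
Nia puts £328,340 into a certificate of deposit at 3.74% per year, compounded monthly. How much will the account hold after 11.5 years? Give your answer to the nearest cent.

Growth factor = (1 + 0.0374/12)^138 ≈ 1.53638330358.
A ≈ 328,340 × 1.53638330358 ≈ 504,456.0939.

£504,456.09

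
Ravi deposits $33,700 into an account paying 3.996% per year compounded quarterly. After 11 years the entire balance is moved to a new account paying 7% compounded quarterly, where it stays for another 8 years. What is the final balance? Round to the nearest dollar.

$90,925

Phase 1: 33,700·(1 + 0.00999)^44 ≈ 52,189.2612.
Phase 2: 52,189.2612·(1 + 0.0175)^32 ≈ 90,924.8350.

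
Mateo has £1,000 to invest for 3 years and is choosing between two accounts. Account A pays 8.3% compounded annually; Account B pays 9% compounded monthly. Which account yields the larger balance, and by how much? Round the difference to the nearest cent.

Account B, by £38.41

Account A growth factor: (1 + 0.083)^3 ≈ 1.270238787; balance ≈ 1,270.2388.
Account B growth factor: (1 + 0.0075)^36 ≈ 1.308645371; balance ≈ 1,308.6454.
Account B is larger by 38.4066.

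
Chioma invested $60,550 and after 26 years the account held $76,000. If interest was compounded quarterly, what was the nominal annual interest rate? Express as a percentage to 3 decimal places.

The 104-period growth factor is 76,000/60,550 = 1.25516.
r/4 = 1.25516^(1/104) − 1 ≈ 0.00218762, so r ≈ 4·0.00218762 = 0.87505%.

0.875%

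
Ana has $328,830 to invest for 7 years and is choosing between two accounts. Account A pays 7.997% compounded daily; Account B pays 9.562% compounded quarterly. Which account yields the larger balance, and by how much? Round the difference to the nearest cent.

Account A growth factor: (1 + 0.07997/365)^2555 ≈ 1.75019758121; balance ≈ 575,517.4706.
Account B growth factor: (1 + 0.023905)^28 ≈ 1.93762882146; balance ≈ 637,150.4854.
Account B is larger by 61,633.0147.

Account B, by $61,633.01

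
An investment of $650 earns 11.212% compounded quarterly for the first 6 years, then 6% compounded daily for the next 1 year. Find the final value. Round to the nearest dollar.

Phase 1: 650·(1 + 0.02803)^24 ≈ 1,261.9794.
Phase 2: 1,261.9794·(1 + 0.06/365)^365 ≈ 1,340.0093.

$1,340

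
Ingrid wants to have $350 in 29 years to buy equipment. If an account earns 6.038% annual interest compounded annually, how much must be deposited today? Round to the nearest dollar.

$64

Growth factor = (1 + 0.06038)^29 ≈ 5.47500232.
P = 350/5.47500232 ≈ 63.9269.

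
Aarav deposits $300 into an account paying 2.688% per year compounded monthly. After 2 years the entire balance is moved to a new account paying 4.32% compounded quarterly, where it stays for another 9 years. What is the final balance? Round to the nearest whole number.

After 2 years at 2.688%: 300 × 1.05516788 ≈ 316.5504.
Then 9 years at 4.32%: 316.5504 × 1.47213757 ≈ 466.0057.

$466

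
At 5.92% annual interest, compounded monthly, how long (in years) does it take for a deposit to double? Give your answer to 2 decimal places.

11.74 years

(1 + 0.00493333)^(12t) = 2.
12t = ln 2 / ln(1 + 0.00493333) ≈ 0.69315/0.0049212 ≈ 140.8491.
t ≈ 11.7374.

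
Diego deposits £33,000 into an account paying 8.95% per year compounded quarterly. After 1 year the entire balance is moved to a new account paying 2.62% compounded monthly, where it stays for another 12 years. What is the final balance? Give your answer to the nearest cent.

Phase 1: 33,000·(1 + 0.022375)^4 ≈ 36,054.1138.
Phase 2: 36,054.1138·(1 + 0.0262/12)^144 ≈ 49,356.9333.

£49,356.93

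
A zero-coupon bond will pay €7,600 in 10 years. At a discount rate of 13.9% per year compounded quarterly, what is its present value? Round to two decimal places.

€1,938.19

Growth factor = (1 + 0.03475)^40 ≈ 3.921185635.
P = 7,600/3.921185635 ≈ 1,938.1893.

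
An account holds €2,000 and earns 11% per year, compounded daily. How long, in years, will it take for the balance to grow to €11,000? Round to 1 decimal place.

15.5 years

(1 + 0.00030137)^(365t) = 11,000/2,000 = 5.5.
365t·ln(1 + 0.00030137) = ln(5.5); 365t = 1.7047/0.000301324 ≈ 5657.5165.
t ≈ 15.5000 years.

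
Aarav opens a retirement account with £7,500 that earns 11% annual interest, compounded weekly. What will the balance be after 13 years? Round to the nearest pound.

Periodic rate = 11%/52 = 0.00211538; periods = 52·13 = 676.
A = 7,500·(1 + 0.11/52)^676 ≈ 7,500·4.1723925724 ≈ 31,292.9443.

£31,293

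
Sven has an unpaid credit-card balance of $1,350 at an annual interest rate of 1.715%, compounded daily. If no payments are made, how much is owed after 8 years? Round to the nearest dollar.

Growth factor = (1 + 0.01715/365)^2920 ≈ 1.14705384.
A ≈ 1,350 × 1.14705384 ≈ 1,548.5227.

$1,549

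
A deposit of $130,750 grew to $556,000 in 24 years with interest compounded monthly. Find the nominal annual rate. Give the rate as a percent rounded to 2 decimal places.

6.05%

(1 + r/12)^288 = 556,000/130,750 = 4.25239.
1 + r/12 = 4.25239^(1/288) ≈ 1.005039, so r/12 ≈ 0.00503863.
r ≈ 12·0.00503863 = 6.04635%.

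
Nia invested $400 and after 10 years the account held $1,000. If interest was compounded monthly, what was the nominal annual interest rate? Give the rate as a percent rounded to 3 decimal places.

9.198%

The 120-period growth factor is 1,000/400 = 2.5.
r/12 = 2.5^(1/120) − 1 ≈ 0.00766498, so r ≈ 12·0.00766498 = 9.19798%.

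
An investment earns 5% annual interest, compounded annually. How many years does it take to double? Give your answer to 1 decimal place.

(1 + 0.05)^t = 2.
t = ln 2 / ln(1 + 0.05) ≈ 0.69315/0.0487902 ≈ 14.2067.

14.2 years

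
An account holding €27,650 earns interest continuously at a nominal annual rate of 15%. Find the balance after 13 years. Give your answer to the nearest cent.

€194,343.21

A = P·e^(rt) = 27,650·e^(0.15·13) = 27,650·e^1.95.
e^1.95 ≈ 7.02868758059, so A ≈ 194,343.2116.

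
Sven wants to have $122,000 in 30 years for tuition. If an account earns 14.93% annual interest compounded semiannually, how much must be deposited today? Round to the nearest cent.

Periodic rate = 14.93%/2 = 0.07465; 60 periods.
P = 122,000/(1 + 0.07465)^60 ≈ 122,000/75.1661976277 ≈ 1,623.0700.

$1,623.07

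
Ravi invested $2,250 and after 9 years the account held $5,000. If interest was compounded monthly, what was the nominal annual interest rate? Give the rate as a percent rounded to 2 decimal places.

8.91%

The 108-period growth factor is 5,000/2,250 = 2.22222.
r/12 = 2.22222^(1/108) − 1 ≈ 0.00742099, so r ≈ 12·0.00742099 = 8.90519%.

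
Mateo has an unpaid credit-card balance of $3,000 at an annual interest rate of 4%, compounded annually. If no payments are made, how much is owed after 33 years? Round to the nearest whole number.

$10,945

Annual rate = 4% = 0.04; years = 33.
A = 3,000·(1 + 0.04)^33 ≈ 3,000·3.6483810967 ≈ 10,945.1433.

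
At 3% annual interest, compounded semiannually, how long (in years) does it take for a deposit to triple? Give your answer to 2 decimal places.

(1 + 0.015)^(2t) = 3.
2t = ln 3 / ln(1 + 0.015) ≈ 1.0986/0.0148886 ≈ 73.7888.
t ≈ 36.8944.

36.89 years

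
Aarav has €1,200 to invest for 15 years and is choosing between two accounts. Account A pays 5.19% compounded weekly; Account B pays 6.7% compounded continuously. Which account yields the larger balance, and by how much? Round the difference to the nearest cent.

Account B, by €665.46

Account A growth factor: (1 + 0.0519/52)^780 ≈ 2.177357002; balance ≈ 2,612.8284.
Account B growth factor: e^(0.067·15) = e^1.005 ≈ 2.731907273; balance ≈ 3,278.2887.
Account B is larger by 665.4603.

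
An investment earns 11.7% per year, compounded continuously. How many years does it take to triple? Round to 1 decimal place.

e^(0.117t) = 3, so 0.117t = ln 3 ≈ 1.0986.
t ≈ 1.0986/0.117 ≈ 9.3898.

9.4 years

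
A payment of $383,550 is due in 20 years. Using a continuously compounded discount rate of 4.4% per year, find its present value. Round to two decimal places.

$159,089.99

P = A·e^(−rt) = 383,550·e^(−0.88).
e^(−0.88) ≈ 0.414782911682, so P ≈ 159,089.9858.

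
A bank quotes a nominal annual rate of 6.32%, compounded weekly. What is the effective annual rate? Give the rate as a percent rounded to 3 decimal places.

6.520%

EAR = (1 + 6.32%/52)^52 − 1 = (1 + 0.00121538)^52 − 1.
(1 + 0.00121538)^52 ≈ 1.065199, so EAR ≈ 6.51990%.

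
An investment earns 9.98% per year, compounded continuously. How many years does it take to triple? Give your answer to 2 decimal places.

11.01 years

e^(0.0998t) = 3, so 0.0998t = ln 3 ≈ 1.0986.
t ≈ 1.0986/0.0998 ≈ 11.0081.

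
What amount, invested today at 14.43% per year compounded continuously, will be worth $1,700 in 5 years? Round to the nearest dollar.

$826

P = A·e^(−rt) = 1,700·e^(−0.7215).
e^(−0.7215) ≈ 0.4860226749, so P ≈ 826.2385.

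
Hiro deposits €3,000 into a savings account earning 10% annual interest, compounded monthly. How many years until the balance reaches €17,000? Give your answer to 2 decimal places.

(1 + 0.00833333)^(12t) = 17,000/3,000 = 5.6667.
12t·ln(1 + 0.00833333) = ln(5.6667); 12t = 1.7346/0.0082988 ≈ 209.0182.
t ≈ 17.4182 years.

17.42 years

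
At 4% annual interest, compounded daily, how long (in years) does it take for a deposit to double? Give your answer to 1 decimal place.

17.3 years

(1 + 0.000109589)^(365t) = 2.
365t = ln 2 / ln(1 + 0.000109589) ≈ 0.69315/0.000109583 ≈ 6325.3146.
t ≈ 17.3296.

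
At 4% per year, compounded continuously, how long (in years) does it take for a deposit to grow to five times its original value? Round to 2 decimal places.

e^(0.04t) = 5, so 0.04t = ln 5 ≈ 1.6094.
t ≈ 1.6094/0.04 ≈ 40.2359.

40.24 years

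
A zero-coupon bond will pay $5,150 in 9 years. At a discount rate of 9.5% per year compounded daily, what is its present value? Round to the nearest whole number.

Periodic rate = 9.5%/365 = 0.000260274; 3285 periods.
P = 5,150/(1 + 0.095/365)^3285 ≈ 5,150/2.35111281 ≈ 2,190.4521.

$2,190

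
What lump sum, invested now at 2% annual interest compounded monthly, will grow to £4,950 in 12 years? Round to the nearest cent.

£3,894.59

Periodic rate = 2%/12 = 0.00166667; 144 periods.
P = 4,950/(1 + 0.02/12)^144 ≈ 4,950/1.270995208 ≈ 3,894.5859.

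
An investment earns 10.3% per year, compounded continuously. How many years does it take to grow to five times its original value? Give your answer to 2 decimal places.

15.63 years

e^(0.103t) = 5, so 0.103t = ln 5 ≈ 1.6094.
t ≈ 1.6094/0.103 ≈ 15.6256.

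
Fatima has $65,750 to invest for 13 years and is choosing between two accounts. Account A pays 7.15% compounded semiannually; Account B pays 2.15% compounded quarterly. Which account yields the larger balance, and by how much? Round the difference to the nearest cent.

Account A, by $76,992.12

Account A growth factor: (1 + 0.03575)^26 ≈ 2.49246168685; balance ≈ 163,879.3559.
Account B growth factor: (1 + 0.005375)^52 ≈ 1.321478948; balance ≈ 86,887.2408.
Account A is larger by 76,992.1151.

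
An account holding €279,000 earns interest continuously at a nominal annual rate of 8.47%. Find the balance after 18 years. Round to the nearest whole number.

A = P·e^(rt) = 279,000·e^(0.0847·18) = 279,000·e^1.5246.
e^1.5246 ≈ 4.593305879441, so A ≈ 1,281,532.3404.

€1,281,532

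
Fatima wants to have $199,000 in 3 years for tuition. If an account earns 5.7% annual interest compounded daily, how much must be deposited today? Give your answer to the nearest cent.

$167,723.73

Periodic rate = 5.7%/365 = 0.000156164; 1095 periods.
P = 199,000/(1 + 0.057/365)^1095 ≈ 199,000/1.18647490869 ≈ 167,723.7323.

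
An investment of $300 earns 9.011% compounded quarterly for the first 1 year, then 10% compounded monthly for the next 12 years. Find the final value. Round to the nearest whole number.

$1,083

Phase 1: 300·(1 + 0.0225275)^4 ≈ 327.9603.
Phase 2: 327.9603·(1 + 0.1/12)^144 ≈ 1,083.4656.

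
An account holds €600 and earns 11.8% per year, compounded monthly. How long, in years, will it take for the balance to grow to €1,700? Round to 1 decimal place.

We need (1 + 0.00983333)^(12t) = 2.8333, so 12t = ln 2.8333 / ln 1.009833 ≈ 106.4304.
t ≈ 106.4304/12 = 8.8692 years.

8.9 years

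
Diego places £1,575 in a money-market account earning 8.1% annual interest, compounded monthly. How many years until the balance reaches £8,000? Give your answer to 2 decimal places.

(1 + 0.00675)^(12t) = 8,000/1,575 = 5.0794.
12t·ln(1 + 0.00675) = ln(5.0794); 12t = 1.6252/0.00672732 ≈ 241.5800.
t ≈ 20.1317 years.

20.13 years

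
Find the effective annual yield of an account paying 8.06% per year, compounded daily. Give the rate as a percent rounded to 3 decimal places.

8.393%

One year is 365 periods at 0.000220822 each: (1 + 0.000220822)^365 ≈ 1.083928.
EAR = 1.083928 − 1 ≈ 8.39276%.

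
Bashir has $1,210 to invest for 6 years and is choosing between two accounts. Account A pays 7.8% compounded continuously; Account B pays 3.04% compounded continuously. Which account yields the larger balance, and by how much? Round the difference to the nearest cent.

Account A, by $480.01

A: e^(0.078·6) = e^0.468 ≈ 1.596797403, so 1,210 × 1.596797403 ≈ 1,932.1249.
B: e^(0.0304·6) = e^0.1824 ≈ 1.200094136, so 1,210 × 1.200094136 ≈ 1,452.1139.
Difference ≈ 480.0110 in favor of A.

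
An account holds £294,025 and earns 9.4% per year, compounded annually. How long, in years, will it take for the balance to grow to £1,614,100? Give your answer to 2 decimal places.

18.95 years

(1 + 0.094)^t = 1,614,100/294,025 = 5.4897.
t·ln(1 + 0.094) = ln(5.4897); t = 1.7029/0.0898407 ≈ 18.9543.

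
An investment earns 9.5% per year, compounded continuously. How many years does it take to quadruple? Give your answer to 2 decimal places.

e^(0.095t) = 4, so 0.095t = ln 4 ≈ 1.3863.
t ≈ 1.3863/0.095 ≈ 14.5926.

14.59 years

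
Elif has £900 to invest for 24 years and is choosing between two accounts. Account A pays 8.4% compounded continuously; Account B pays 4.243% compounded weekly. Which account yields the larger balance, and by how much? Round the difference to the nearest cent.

Account A, by £4,266.76

A: e^(0.084·24) = e^2.016 ≈ 7.50823186, so 900 × 7.50823186 ≈ 6,757.4087.
B: (1 + 0.04243/52)^1248 ≈ 2.767390368, so 900 × 2.767390368 ≈ 2,490.6513.
Difference ≈ 4,266.7573 in favor of A.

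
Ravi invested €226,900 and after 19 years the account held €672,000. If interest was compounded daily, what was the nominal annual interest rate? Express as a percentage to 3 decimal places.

5.715%

(1 + r/365)^6935 = 672,000/226,900 = 2.96166.
1 + r/365 = 2.96166^(1/6935) ≈ 1.000157, so r/365 ≈ 0.000156573.
r ≈ 365·0.000156573 = 5.71492%.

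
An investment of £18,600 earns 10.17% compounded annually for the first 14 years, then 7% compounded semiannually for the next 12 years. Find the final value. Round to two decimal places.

£164,804.18

After 14 years at 10.17%: 18,600 × 3.88049289009 ≈ 72,177.1678.
Then 12 years at 7%: 72,177.1678 × 2.28332848721 ≈ 164,804.1833.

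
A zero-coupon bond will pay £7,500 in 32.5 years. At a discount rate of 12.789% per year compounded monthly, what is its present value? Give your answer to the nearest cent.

Periodic rate = 12.789%/12 = 0.0106575; 390 periods.
P = 7,500/(1 + 0.0106575)^390 ≈ 7,500/62.45414257 ≈ 120.0881.

£120.09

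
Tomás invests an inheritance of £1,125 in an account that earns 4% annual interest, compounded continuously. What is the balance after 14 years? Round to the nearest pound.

£1,970

A = P·e^(rt) = 1,125·e^(0.04·14) = 1,125·e^0.56.
e^0.56 ≈ 1.7506725, so A ≈ 1,969.5066.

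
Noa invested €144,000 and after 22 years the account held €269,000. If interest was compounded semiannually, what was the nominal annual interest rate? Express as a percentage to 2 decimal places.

2.86%

(1 + r/2)^44 = 269,000/144,000 = 1.86806.
1 + r/2 = 1.86806^(1/44) ≈ 1.014304, so r/2 ≈ 0.0143036.
r ≈ 2·0.0143036 = 2.86071%.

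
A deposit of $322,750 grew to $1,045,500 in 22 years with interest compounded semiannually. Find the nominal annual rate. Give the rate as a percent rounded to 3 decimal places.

(1 + r/2)^44 = 1,045,500/322,750 = 3.23935.
1 + r/2 = 3.23935^(1/44) ≈ 1.027073, so r/2 ≈ 0.027073.
r ≈ 2·0.027073 = 5.41460%.

5.415%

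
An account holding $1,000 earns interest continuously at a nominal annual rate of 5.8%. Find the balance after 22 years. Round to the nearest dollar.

$3,582

A = P·e^(rt) = 1,000·e^(0.058·22) = 1,000·e^1.276.
e^1.276 ≈ 3.582281901, so A ≈ 3,582.2819.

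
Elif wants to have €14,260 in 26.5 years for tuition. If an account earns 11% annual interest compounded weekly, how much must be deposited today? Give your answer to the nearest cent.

Growth factor = (1 + 0.11/52)^1378 ≈ 18.392098961.
P = 14,260/18.392098961 ≈ 775.3329.

€775.33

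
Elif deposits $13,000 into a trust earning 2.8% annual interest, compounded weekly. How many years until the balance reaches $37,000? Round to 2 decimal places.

(1 + 0.000538462)^(52t) = 37,000/13,000 = 2.8462.
52t·ln(1 + 0.000538462) = ln(2.8462); 52t = 1.046/0.000538317 ≈ 1943.0360.
t ≈ 37.3661 years.

37.37 years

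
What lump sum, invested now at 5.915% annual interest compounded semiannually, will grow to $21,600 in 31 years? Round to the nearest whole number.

$3,545

Growth factor = (1 + 0.029575)^62 ≈ 6.0924965199.
P = 21,600/6.0924965199 ≈ 3,545.3447.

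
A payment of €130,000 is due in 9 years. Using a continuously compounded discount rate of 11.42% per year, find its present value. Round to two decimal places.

P = A·e^(−rt) = 130,000·e^(−1.0278).
e^(−1.0278) ≈ 0.357793240473, so P ≈ 46,513.1213.

€46,513.12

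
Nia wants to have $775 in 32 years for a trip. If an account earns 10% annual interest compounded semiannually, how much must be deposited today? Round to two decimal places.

Periodic rate = 10%/2 = 0.05; 64 periods.
P = 775/(1 + 0.05)^64 ≈ 775/22.7046672 ≈ 34.1340.

$34.13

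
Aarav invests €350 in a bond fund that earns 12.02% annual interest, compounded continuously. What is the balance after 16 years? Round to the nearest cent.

A = P·e^(rt) = 350·e^(0.1202·16) = 350·e^1.9232.
e^1.9232 ≈ 6.842820497, so A ≈ 2,394.9872.

€2,394.99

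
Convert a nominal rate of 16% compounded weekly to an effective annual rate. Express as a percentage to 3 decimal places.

17.322%

EAR = (1 + 16%/52)^52 − 1 = (1 + 0.00307692)^52 − 1.
(1 + 0.00307692)^52 ≈ 1.173223, so EAR ≈ 17.32226%.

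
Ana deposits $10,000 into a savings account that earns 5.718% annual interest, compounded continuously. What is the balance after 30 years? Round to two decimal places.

A = P·e^(rt) = 10,000·e^(0.05718·30) = 10,000·e^1.7154.
e^1.7154 ≈ 5.5588986272, so A ≈ 55,588.9863.

$55,588.99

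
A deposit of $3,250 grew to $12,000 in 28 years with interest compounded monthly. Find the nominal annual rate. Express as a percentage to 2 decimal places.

(1 + r/12)^336 = 12,000/3,250 = 3.69231.
1 + r/12 = 3.69231^(1/336) ≈ 1.003895, so r/12 ≈ 0.00389522.
r ≈ 12·0.00389522 = 4.67426%.

4.67%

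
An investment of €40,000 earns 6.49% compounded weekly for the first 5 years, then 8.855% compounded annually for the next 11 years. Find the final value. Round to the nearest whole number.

Phase 1: 40,000·(1 + 0.0649/52)^260 ≈ 55,322.3575.
Phase 2: 55,322.3575·(1 + 0.08855)^11 ≈ 140,680.1694.

€140,680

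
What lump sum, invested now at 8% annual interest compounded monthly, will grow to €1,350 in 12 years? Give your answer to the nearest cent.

Growth factor = (1 + 0.08/12)^144 ≈ 2.603389244.
P = 1,350/2.603389244 ≈ 518.5548.

€518.55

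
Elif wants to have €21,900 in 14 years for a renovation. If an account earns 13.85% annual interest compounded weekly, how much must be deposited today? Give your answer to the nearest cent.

€3,158.40

Periodic rate = 13.85%/52 = 0.00266346; 728 periods.
P = 21,900/(1 + 0.1385/52)^728 ≈ 21,900/6.9338994767 ≈ 3,158.3959.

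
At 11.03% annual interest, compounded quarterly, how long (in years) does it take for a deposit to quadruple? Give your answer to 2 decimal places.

12.74 years

(1 + 0.027575)^(4t) = 4.
4t = ln 4 / ln(1 + 0.027575) ≈ 1.3863/0.0272017 ≈ 50.9636.
t ≈ 12.7409.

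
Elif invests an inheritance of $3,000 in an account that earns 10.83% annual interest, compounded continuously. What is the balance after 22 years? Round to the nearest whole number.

A = P·e^(rt) = 3,000·e^(0.1083·22) = 3,000·e^2.3826.
e^2.3826 ≈ 10.833032164, so A ≈ 32,499.0965.

$32,499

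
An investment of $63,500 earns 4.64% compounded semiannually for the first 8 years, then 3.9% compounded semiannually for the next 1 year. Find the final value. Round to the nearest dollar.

$95,261

After 8 years at 4.64%: 63,500 × 1.4433395212 ≈ 91,652.0596.
Then 1 years at 3.9%: 91,652.0596 × 1.03938025 ≈ 95,261.3406.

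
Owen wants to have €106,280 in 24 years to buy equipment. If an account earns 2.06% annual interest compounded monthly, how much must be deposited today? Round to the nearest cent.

€64,851.56

Growth factor = (1 + 0.0206/12)^288 ≈ 1.63881943357.
P = 106,280/1.63881943357 ≈ 64,851.5619.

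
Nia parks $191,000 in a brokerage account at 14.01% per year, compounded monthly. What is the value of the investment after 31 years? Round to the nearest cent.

Growth factor = (1 + 0.011675)^372 ≈ 75.034107101602.
A ≈ 191,000 × 75.034107101602 ≈ 14,331,514.4564.

$14,331,514.46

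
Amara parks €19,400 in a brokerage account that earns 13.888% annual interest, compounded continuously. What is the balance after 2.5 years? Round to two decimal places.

A = P·e^(rt) = 19,400·e^(0.13888·2.5) = 19,400·e^0.3472.
e^0.3472 ≈ 1.415099717, so A ≈ 27,452.9345.

€27,452.93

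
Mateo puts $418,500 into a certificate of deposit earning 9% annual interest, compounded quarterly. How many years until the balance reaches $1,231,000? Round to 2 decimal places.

We need (1 + 0.0225)^(4t) = 2.9415, so 4t = ln 2.9415 / ln 1.0225 ≈ 48.4888.
t ≈ 48.4888/4 = 12.1222 years.

12.12 years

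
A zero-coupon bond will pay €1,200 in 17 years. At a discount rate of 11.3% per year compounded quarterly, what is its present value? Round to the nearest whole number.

Periodic rate = 11.3%/4 = 0.02825; 68 periods.
P = 1,200/(1 + 0.02825)^68 ≈ 1,200/6.648334105 ≈ 180.4963.

€180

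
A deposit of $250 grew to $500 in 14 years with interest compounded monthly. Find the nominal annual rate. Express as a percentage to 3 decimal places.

4.961%

(1 + r/12)^168 = 500/250 = 2.
1 + r/12 = 2^(1/168) ≈ 1.004134, so r/12 ≈ 0.0041344.
r ≈ 12·0.0041344 = 4.96128%.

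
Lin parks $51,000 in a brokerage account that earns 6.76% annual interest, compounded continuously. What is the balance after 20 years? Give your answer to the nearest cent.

A = P·e^(rt) = 51,000·e^(0.0676·20) = 51,000·e^1.352.
e^1.352 ≈ 3.86514810176, so A ≈ 197,122.5532.

$197,122.55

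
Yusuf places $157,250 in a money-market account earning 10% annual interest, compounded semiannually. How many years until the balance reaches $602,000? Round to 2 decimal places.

We need (1 + 0.05)^(2t) = 3.8283, so 2t = ln 3.8283 / ln 1.05 ≈ 27.5142.
t ≈ 27.5142/2 = 13.7571 years.

13.76 years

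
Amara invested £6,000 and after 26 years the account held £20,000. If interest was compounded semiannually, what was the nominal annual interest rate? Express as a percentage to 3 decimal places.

The 52-period growth factor is 20,000/6,000 = 3.33333.
r/2 = 3.33333^(1/52) − 1 ≈ 0.0234234, so r ≈ 2·0.0234234 = 4.68469%.

4.685%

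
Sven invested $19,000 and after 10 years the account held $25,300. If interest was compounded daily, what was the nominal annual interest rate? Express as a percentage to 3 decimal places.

(1 + r/365)^3650 = 25,300/19,000 = 1.33158.
1 + r/365 = 1.33158^(1/3650) ≈ 1.000078, so r/365 ≈ 0.0000784594.
r ≈ 365·0.0000784594 = 2.86377%.

2.864%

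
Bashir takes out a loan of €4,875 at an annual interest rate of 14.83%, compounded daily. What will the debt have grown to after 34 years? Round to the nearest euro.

Periodic rate = 14.83%/365 = 0.000406301; periods = 365·34 = 12410.
A = 4,875·(1 + 0.1483/365)^12410 ≈ 4,875·154.65177104 ≈ 753,927.3838.

€753,927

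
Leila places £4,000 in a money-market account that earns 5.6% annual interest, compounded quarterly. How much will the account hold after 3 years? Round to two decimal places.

Growth factor = (1 + 0.014)^12 ≈ 1.181559129.
A ≈ 4,000 × 1.181559129 ≈ 4,726.2365.

£4,726.24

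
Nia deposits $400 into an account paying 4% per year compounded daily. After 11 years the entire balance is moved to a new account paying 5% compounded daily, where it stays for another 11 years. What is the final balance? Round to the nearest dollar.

After 11 years at 4%: 400 × 1.552669787 ≈ 621.0679.
Then 11 years at 5%: 621.0679 × 1.733187731 ≈ 1,076.4273.

$1,076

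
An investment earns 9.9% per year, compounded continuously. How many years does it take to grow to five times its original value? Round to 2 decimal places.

16.26 years

e^(0.099t) = 5, so 0.099t = ln 5 ≈ 1.6094.
t ≈ 1.6094/0.099 ≈ 16.2569.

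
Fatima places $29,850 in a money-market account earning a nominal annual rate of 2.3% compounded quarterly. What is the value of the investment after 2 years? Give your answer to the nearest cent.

Growth factor = (1 + 0.00575)^8 ≈ 1.046936473.
A ≈ 29,850 × 1.046936473 ≈ 31,251.0537.

$31,251.05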